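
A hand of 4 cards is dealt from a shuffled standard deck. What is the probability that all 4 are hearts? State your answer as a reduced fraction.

There are C(52,4) = 270725 possible 4-card hands.
Hands that are all hearts: C(13,4) = 715.
Probability = 715/270725 = 11/4165.

11/4165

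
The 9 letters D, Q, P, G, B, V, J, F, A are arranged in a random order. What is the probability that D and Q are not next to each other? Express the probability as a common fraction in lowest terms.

There are 9! = 362880 arrangements.
Arrangements with D and Q adjacent: 2·8! = 80640.
So not adjacent: 362880 − 80640 = 282240, probability 282240/362880 = 7/9.

7/9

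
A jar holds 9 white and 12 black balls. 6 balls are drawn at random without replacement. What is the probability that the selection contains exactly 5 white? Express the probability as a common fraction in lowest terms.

9/323

The sample space is all 6-subsets of the 21: C(21,6) = 54264.
Selections with exactly 5 white: choose 5 of the 9 white and 1 of the 12 black, C(9,5)·C(12,1) = 126·12 = 1512.
Probability = 1512/54264 = 9/323.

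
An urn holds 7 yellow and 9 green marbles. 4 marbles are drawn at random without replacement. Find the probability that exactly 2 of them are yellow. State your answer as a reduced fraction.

The sample space is all 4-subsets of the 16: C(16,4) = 1820.
Selections with exactly 2 yellow: choose 2 of the 7 yellow and 2 of the 9 green, C(7,2)·C(9,2) = 21·36 = 756.
Probability = 756/1820 = 27/65.

27/65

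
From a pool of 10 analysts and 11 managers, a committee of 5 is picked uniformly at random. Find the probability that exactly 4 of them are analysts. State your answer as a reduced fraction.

There are C(21,5) = 20349 ways to choose 5 from 21.
Selections with exactly 4 analysts: choose 4 of the 10 analysts and 1 of the 11 managers, C(10,4)·C(11,1) = 210·11 = 2310.
Probability = 2310/20349 = 110/969.

110/969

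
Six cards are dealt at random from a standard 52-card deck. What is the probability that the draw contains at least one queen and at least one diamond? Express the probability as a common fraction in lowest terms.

There are C(52,6) = 20358520 possible draws.
By inclusion-exclusion on the complements, draws missing all queens or all diamonds: C(48,6) + C(39,6) − C(36,6) = 12271512 + 3262623 − 1947792 = 13586343.
So draws with at least one of each: 20358520 − 13586343 = 6772177, probability 6772177/20358520.

6772177/20358520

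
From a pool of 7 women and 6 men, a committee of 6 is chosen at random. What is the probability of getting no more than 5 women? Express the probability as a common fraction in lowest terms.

There are C(13,6) = 1716 ways to choose the 6.
The complement is exactly 6 women: C(7,6)·C(6,0) = 7.
Probability = 1 − 7/1716 = 1709/1716.

1709/1716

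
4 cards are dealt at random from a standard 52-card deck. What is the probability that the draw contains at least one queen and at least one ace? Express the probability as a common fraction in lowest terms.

There are C(52,4) = 270725 possible draws.
By inclusion-exclusion on the complements, draws missing all queens or all aces: C(48,4) + C(48,4) − C(44,4) = 194580 + 194580 − 135751 = 253409.
So draws with at least one of each: 270725 − 253409 = 17316, probability 17316/270725 = 1332/20825.

1332/20825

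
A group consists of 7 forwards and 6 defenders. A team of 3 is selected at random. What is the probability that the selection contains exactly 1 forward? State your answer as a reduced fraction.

105/286

There are C(13,3) = 286 ways to choose 3 from 13.
Selections with exactly 1 forward: choose 1 of the 7 forwards and 2 of the 6 defenders, C(7,1)·C(6,2) = 7·15 = 105.
Probability = 105/286.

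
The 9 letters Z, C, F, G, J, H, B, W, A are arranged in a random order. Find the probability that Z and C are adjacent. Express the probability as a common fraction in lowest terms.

2/9

There are 9! = 362880 arrangements.
Treat Z and C as a block: 8! arrangements of the blocks × 2 orders within the block = 2·40320 = 80640.
Probability = 80640/362880 = 2/9.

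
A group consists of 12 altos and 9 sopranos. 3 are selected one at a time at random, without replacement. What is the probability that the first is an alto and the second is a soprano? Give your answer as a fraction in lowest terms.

Multiply the conditional probabilities at each draw: 12/21 · 9/20 = 108/420 = 9/35.

9/35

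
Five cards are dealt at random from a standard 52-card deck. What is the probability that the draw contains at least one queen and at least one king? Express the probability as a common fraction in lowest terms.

6509/64974

There are C(52,5) = 2598960 possible draws.
By inclusion-exclusion on the complements, draws missing all queens or all kings: C(48,5) + C(48,5) − C(44,5) = 1712304 + 1712304 − 1086008 = 2338600.
So draws with at least one of each: 2598960 − 2338600 = 260360, probability 260360/2598960 = 6509/64974.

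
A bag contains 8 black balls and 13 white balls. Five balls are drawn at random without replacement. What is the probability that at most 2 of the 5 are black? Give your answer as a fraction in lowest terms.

715/969

There are C(21,5) = 20349 ways to choose the 5.
Favorable selections (at most 2 black): C(8,0)·C(13,5) + C(8,1)·C(13,4) + C(8,2)·C(13,3) = 1287 + 5720 + 8008 = 15015.
Probability = 15015/20349 = 715/969.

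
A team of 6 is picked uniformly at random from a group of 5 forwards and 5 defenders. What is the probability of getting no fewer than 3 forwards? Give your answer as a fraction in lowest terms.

31/42

Total selections: C(10,6) = 210.
Count the complement (fewer than 3 forwards): C(5,1)·C(5,5) + C(5,2)·C(5,4) = 5 + 50 = 55.
Probability = 1 − 55/210 = 155/210 = 31/42.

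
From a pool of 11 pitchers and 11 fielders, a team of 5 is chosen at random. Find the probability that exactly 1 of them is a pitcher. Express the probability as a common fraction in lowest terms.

The sample space is all 5-subsets of the 22: C(22,5) = 26334.
Selections with exactly 1 pitcher: choose 1 of the 11 pitchers and 4 of the 11 fielders, C(11,1)·C(11,4) = 11·330 = 3630.
Probability = 3630/26334 = 55/399.

55/399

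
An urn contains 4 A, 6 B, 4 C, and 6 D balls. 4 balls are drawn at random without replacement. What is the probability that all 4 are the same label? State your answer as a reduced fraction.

32/4845

There are C(20,4) = 4845 ways to draw 4 balls.
All same label: C(4,4) + C(6,4) + C(4,4) + C(6,4) = 1 + 15 + 1 + 15 = 32.
Probability = 32/4845.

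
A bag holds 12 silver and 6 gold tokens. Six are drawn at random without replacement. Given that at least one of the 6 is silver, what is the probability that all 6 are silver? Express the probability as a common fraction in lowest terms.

924/18563

Work in counts. Selections with at least one silver: C(18,6) − C(6,6) = 18564 − 1 = 18563.
Of those, selections where all 6 are silver: C(12,6) = 924.
Conditional probability = 924/18563.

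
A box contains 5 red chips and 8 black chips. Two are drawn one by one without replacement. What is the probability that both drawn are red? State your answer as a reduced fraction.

Multiply the conditional probabilities at each draw: 5/13 · 4/12 = 20/156 = 5/39.

5/39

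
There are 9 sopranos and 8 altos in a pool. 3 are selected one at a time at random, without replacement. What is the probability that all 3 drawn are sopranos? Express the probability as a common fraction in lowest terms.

Multiply the conditional probabilities at each draw: 9/17 · 8/16 · 7/15 = 504/4080 = 21/170.

21/170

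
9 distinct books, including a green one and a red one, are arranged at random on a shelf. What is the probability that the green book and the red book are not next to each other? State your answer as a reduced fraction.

There are 9! = 362880 arrangements.
Arrangements with the green book and the red book adjacent: 2·8! = 80640.
So not adjacent: 362880 − 80640 = 282240, probability 282240/362880 = 7/9.

7/9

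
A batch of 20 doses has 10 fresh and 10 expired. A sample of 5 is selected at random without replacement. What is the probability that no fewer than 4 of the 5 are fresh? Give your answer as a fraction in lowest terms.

There are C(20,5) = 15504 ways to choose the 5.
Favorable selections (no fewer than 4 fresh): C(10,4)·C(10,1) + C(10,5)·C(10,0) = 2100 + 252 = 2352.
Probability = 2352/15504 = 49/323.

49/323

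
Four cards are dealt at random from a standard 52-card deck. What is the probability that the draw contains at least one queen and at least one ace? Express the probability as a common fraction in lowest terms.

There are C(52,4) = 270725 possible draws.
By inclusion-exclusion on the complements, draws missing all queens or all aces: C(48,4) + C(48,4) − C(44,4) = 194580 + 194580 − 135751 = 253409.
So draws with at least one of each: 270725 − 253409 = 17316, probability 17316/270725 = 1332/20825.

1332/20825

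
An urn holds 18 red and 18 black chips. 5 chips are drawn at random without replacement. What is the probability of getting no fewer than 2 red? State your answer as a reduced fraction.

There are C(36,5) = 376992 ways to choose the 5.
Favorable selections (no fewer than 2 red): C(18,2)·C(18,3) + C(18,3)·C(18,2) + C(18,4)·C(18,1) + C(18,5)·C(18,0) = 124848 + 124848 + 55080 + 8568 = 313344.
Probability = 313344/376992 = 64/77.

64/77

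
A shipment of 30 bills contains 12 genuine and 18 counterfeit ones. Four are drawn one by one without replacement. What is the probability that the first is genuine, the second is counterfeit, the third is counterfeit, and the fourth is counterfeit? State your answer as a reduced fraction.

272/3045

Multiply the conditional probabilities at each draw: 12/30 · 18/29 · 17/28 · 16/27 = 58752/657720 = 272/3045.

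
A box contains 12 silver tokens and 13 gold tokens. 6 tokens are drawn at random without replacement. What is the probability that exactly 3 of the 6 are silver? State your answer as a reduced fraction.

286/805

There are C(25,6) = 177100 ways to choose 6 from 25.
Selections with exactly 3 silver: choose 3 of the 12 silver and 3 of the 13 gold, C(12,3)·C(13,3) = 220·286 = 62920.
Probability = 62920/177100 = 286/805.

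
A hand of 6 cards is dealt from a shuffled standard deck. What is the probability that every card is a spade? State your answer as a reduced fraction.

There are C(52,6) = 20358520 possible 6-card hands.
Hands that are all spades: C(13,6) = 1716.
Probability = 1716/20358520 = 33/391510.

33/391510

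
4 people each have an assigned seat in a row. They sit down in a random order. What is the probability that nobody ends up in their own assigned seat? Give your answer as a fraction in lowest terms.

There are 4! = 24 seatings.
By inclusion-exclusion, seatings with no fixed points: C(4,0)·4! − C(4,1)·3! + C(4,2)·2! − C(4,3)·1! + C(4,4)·0! = 9.
Probability = 9/24 = 3/8.

3/8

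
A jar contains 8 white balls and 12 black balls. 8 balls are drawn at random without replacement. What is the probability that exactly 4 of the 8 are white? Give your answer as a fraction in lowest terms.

The sample space is all 8-subsets of the 20: C(20,8) = 125970.
Selections with exactly 4 white: choose 4 of the 8 white and 4 of the 12 black, C(8,4)·C(12,4) = 70·495 = 34650.
Probability = 34650/125970 = 1155/4199.

1155/4199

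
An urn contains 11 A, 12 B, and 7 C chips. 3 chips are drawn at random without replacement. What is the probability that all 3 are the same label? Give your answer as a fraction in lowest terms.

3/29

There are C(30,3) = 4060 ways to draw 3 chips.
All same label: C(11,3) + C(12,3) + C(7,3) = 165 + 220 + 35 = 420.
Probability = 420/4060 = 3/29.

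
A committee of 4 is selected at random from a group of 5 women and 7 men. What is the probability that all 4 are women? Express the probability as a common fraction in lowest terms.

1/99

There are C(12,4) = 495 possible selections.
Selections with all women: C(5,4) = 5.
Probability = 5/495 = 1/99.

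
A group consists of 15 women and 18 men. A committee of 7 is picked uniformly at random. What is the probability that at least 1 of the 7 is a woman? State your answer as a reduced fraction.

There are C(33,7) = 4272048 ways to choose the 7.
The complement is all 7 are men: C(18,7) = 31824.
Probability = 1 − 31824/4272048 = 4240224/4272048 = 29446/29667.

29446/29667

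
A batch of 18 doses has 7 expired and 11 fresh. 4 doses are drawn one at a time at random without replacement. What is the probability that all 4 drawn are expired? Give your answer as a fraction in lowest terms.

7/612

Multiply the conditional probabilities at each draw: 7/18 · 6/17 · 5/16 · 4/15 = 840/73440 = 7/612.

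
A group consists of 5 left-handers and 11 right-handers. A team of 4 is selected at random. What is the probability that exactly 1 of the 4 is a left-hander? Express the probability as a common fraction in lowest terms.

165/364

There are C(16,4) = 1820 ways to choose 4 from 16.
Selections with exactly 1 left-hander: choose 1 of the 5 left-handers and 3 of the 11 right-handers, C(5,1)·C(11,3) = 5·165 = 825.
Probability = 825/1820 = 165/364.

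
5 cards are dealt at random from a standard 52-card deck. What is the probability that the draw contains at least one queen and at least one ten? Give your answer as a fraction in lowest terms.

6509/64974

There are C(52,5) = 2598960 possible draws.
By inclusion-exclusion on the complements, draws missing all queens or all tens: C(48,5) + C(48,5) − C(44,5) = 1712304 + 1712304 − 1086008 = 2338600.
So draws with at least one of each: 2598960 − 2338600 = 260360, probability 260360/2598960 = 6509/64974.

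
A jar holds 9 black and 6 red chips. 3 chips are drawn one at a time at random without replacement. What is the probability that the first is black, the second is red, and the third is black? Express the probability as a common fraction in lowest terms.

Multiply the conditional probabilities at each draw: 9/15 · 6/14 · 8/13 = 432/2730 = 72/455.

72/455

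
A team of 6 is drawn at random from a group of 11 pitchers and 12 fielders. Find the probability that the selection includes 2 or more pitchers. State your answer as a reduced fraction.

2767/3059

Total selections: C(23,6) = 100947.
Count the complement (fewer than 2 pitchers): C(11,0)·C(12,6) + C(11,1)·C(12,5) = 924 + 8712 = 9636.
Probability = 1 − 9636/100947 = 91311/100947 = 2767/3059.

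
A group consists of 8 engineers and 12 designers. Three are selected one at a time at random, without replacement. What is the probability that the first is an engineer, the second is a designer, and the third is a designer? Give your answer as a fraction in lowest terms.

Multiply the conditional probabilities at each draw: 8/20 · 12/19 · 11/18 = 1056/6840 = 44/285.

44/285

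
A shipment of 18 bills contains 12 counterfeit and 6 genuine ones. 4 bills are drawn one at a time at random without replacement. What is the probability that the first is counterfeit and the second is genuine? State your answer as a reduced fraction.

4/17

Multiply the conditional probabilities at each draw: 12/18 · 6/17 = 72/306 = 4/17.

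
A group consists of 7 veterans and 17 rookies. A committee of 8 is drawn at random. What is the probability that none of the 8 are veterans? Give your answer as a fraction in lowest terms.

130/3933

There are C(24,8) = 735471 possible selections.
Selections with no veterans (all rookies): C(17,8) = 24310.
Probability = 24310/735471 = 130/3933.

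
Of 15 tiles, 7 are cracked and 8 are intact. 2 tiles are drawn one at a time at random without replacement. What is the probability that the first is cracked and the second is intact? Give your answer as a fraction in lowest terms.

Multiply the conditional probabilities at each draw: 7/15 · 8/14 = 56/210 = 4/15.

4/15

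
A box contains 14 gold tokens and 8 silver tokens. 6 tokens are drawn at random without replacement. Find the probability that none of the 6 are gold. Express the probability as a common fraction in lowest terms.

There are C(22,6) = 74613 possible selections.
Selections with no gold (all silver): C(8,6) = 28.
Probability = 28/74613 = 4/10659.

4/10659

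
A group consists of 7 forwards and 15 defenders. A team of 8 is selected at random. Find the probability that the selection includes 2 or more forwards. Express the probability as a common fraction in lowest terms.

There are C(22,8) = 319770 ways to choose the 8.
Favorable selections (2 or more forwards): C(7,2)·C(15,6) + C(7,3)·C(15,5) + C(7,4)·C(15,4) + C(7,5)·C(15,3) + C(7,6)·C(15,2) + C(7,7)·C(15,1) = 105105 + 105105 + 47775 + 9555 + 735 + 15 = 268290.
Probability = 268290/319770 = 271/323.

271/323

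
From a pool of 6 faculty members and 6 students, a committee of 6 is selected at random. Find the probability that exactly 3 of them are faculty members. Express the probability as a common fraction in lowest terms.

There are C(12,6) = 924 ways to choose 6 from 12.
Selections with exactly 3 faculty members: choose 3 of the 6 faculty members and 3 of the 6 students, C(6,3)·C(6,3) = 20·20 = 400.
Probability = 400/924 = 100/231.

100/231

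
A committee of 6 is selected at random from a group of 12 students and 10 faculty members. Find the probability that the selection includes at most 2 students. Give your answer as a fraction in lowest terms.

Total selections: C(22,6) = 74613.
Favorable selections (at most 2 students): C(12,0)·C(10,6) + C(12,1)·C(10,5) + C(12,2)·C(10,4) = 210 + 3024 + 13860 = 17094.
Probability = 17094/74613 = 74/323.

74/323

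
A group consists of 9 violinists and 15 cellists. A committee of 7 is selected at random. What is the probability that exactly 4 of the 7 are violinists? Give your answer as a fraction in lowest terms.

3185/19228

There are C(24,7) = 346104 ways to choose 7 from 24.
Selections with exactly 4 violinists: choose 4 of the 9 violinists and 3 of the 15 cellists, C(9,4)·C(15,3) = 126·455 = 57330.
Probability = 57330/346104 = 3185/19228.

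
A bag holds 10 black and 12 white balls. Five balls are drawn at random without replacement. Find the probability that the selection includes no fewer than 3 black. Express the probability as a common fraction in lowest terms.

Total selections: C(22,5) = 26334.
Favorable selections (no fewer than 3 black): C(10,3)·C(12,2) + C(10,4)·C(12,1) + C(10,5)·C(12,0) = 7920 + 2520 + 252 = 10692.
Probability = 10692/26334 = 54/133.

54/133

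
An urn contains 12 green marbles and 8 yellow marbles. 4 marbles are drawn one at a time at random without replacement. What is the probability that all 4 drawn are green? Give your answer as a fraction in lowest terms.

Multiply the conditional probabilities at each draw: 12/20 · 11/19 · 10/18 · 9/17 = 11880/116280 = 33/323.

33/323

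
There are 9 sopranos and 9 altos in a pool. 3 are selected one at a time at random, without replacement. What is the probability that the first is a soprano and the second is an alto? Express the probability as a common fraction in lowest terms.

Multiply the conditional probabilities at each draw: 9/18 · 9/17 = 81/306 = 9/34.

9/34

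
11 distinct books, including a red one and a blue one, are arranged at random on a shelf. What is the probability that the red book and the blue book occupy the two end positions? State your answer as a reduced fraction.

There are 11! = 39916800 arrangements.
Place the red book and the blue book at the ends in 2 ways, arrange the remaining 9 in 9! = 362880 ways: 2·362880 = 725760.
Probability = 725760/39916800 = 1/55.

1/55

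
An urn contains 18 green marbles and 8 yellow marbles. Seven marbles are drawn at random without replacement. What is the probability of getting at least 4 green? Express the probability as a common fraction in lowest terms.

2958/3289

There are C(26,7) = 657800 ways to choose the 7.
Favorable selections (at least 4 green): C(18,4)·C(8,3) + C(18,5)·C(8,2) + C(18,6)·C(8,1) + C(18,7)·C(8,0) = 171360 + 239904 + 148512 + 31824 = 591600.
Probability = 591600/657800 = 2958/3289.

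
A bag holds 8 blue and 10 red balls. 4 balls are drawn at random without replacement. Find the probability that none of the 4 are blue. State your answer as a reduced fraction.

There are C(18,4) = 3060 possible selections.
Selections with no blue (all red): C(10,4) = 210.
Probability = 210/3060 = 7/102.

7/102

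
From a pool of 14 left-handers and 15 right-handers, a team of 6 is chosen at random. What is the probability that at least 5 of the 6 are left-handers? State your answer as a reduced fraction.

Total selections: C(29,6) = 475020.
Favorable selections (at least 5 left-handers): C(14,5)·C(15,1) + C(14,6)·C(15,0) = 30030 + 3003 = 33033.
Probability = 33033/475020 = 121/1740.

121/1740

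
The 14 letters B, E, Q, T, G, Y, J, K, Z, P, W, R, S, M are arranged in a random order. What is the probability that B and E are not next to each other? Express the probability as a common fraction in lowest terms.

There are 14! = 87178291200 arrangements.
Arrangements with B and E adjacent: 2·13! = 12454041600.
So not adjacent: 87178291200 − 12454041600 = 74724249600, probability 74724249600/87178291200 = 6/7.

6/7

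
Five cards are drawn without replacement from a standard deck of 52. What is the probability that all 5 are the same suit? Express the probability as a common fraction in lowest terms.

33/16660

There are C(52,5) = 2598960 possible 5-card hands.
Hands of one suit: 4 suits × C(13,5) = 4·1287 = 5148.
Probability = 5148/2598960 = 33/16660.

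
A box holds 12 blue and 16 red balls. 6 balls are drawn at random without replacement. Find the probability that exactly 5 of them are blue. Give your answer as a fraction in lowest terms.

352/10465

The sample space is all 6-subsets of the 28: C(28,6) = 376740.
Selections with exactly 5 blue: choose 5 of the 12 blue and 1 of the 16 red, C(12,5)·C(16,1) = 792·16 = 12672.
Probability = 12672/376740 = 352/10465.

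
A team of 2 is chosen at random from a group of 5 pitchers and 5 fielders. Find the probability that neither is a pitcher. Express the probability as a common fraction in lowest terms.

2/9

There are C(10,2) = 45 possible selections.
Selections with no pitchers (all fielders): C(5,2) = 10.
Probability = 10/45 = 2/9.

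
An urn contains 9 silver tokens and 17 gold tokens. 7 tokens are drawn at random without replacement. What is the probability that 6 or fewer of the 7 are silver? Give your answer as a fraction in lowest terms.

There are C(26,7) = 657800 ways to choose the 7.
The complement is exactly 7 silver: C(9,7)·C(17,0) = 36.
Probability = 1 − 36/657800 = 657764/657800 = 164441/164450.

164441/164450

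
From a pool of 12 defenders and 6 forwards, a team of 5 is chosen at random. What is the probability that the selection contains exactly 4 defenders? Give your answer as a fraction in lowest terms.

The sample space is all 5-subsets of the 18: C(18,5) = 8568.
Selections with exactly 4 defenders: choose 4 of the 12 defenders and 1 of the 6 forwards, C(12,4)·C(6,1) = 495·6 = 2970.
Probability = 2970/8568 = 165/476.

165/476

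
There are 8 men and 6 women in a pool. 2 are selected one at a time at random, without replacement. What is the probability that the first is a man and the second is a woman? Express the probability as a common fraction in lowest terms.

Multiply the conditional probabilities at each draw: 8/14 · 6/13 = 48/182 = 24/91.

24/91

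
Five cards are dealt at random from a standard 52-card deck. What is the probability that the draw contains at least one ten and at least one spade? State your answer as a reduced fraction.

229297/866320

There are C(52,5) = 2598960 possible draws.
By inclusion-exclusion on the complements, draws missing all tens or all spades: C(48,5) + C(39,5) − C(36,5) = 1712304 + 575757 − 376992 = 1911069.
So draws with at least one of each: 2598960 − 1911069 = 687891, probability 687891/2598960 = 229297/866320.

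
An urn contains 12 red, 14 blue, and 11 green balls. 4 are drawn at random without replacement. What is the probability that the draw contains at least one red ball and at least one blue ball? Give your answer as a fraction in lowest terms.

There are C(37,4) = 66045 possible draws.
By inclusion-exclusion on the complements, draws missing all red or all blue: C(25,4) + C(23,4) − C(11,4) = 12650 + 8855 − 330 = 21175.
So draws with at least one of each: 66045 − 21175 = 44870, probability 44870/66045 = 1282/1887.

1282/1887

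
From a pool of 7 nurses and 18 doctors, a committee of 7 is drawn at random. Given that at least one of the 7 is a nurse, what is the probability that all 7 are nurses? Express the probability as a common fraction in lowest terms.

1/448876

Work in counts. Selections with at least one nurse: C(25,7) − C(18,7) = 480700 − 31824 = 448876.
Of those, selections where all 7 are nurses: C(7,7) = 1.
Conditional probability = 1/448876.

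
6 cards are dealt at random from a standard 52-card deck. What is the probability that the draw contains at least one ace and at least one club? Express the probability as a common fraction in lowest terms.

There are C(52,6) = 20358520 possible draws.
By inclusion-exclusion on the complements, draws missing all aces or all clubs: C(48,6) + C(39,6) − C(36,6) = 12271512 + 3262623 − 1947792 = 13586343.
So draws with at least one of each: 20358520 − 13586343 = 6772177, probability 6772177/20358520.

6772177/20358520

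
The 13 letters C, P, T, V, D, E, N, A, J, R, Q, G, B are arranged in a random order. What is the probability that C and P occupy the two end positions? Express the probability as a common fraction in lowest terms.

1/78

There are 13! = 6227020800 arrangements.
Place C and P at the ends in 2 ways, arrange the remaining 11 in 11! = 39916800 ways: 2·39916800 = 79833600.
Probability = 79833600/6227020800 = 1/78.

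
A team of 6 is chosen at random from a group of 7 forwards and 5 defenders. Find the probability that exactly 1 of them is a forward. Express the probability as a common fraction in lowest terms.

Total number of selections: C(12,6) = 924.
Selections with exactly 1 forward: choose 1 of the 7 forwards and 5 of the 5 defenders, C(7,1)·C(5,5) = 7·1 = 7.
Probability = 7/924 = 1/132.

1/132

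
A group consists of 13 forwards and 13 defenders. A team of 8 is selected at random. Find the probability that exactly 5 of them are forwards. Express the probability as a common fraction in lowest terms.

The sample space is all 8-subsets of the 26: C(26,8) = 1562275.
Selections with exactly 5 forwards: choose 5 of the 13 forwards and 3 of the 13 defenders, C(13,5)·C(13,3) = 1287·286 = 368082.
Probability = 368082/1562275 = 2574/10925.

2574/10925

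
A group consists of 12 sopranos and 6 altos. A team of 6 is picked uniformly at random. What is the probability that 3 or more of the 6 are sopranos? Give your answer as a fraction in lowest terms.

17501/18564

Total selections: C(18,6) = 18564.
Favorable selections (3 or more sopranos): C(12,3)·C(6,3) + C(12,4)·C(6,2) + C(12,5)·C(6,1) + C(12,6)·C(6,0) = 4400 + 7425 + 4752 + 924 = 17501.
Probability = 17501/18564.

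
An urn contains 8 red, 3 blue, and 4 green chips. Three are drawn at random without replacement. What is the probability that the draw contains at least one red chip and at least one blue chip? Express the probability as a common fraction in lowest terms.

204/455

There are C(15,3) = 455 possible draws.
By inclusion-exclusion on the complements, draws missing all red or all blue: C(7,3) + C(12,3) − C(4,3) = 35 + 220 − 4 = 251.
So draws with at least one of each: 455 − 251 = 204, probability 204/455.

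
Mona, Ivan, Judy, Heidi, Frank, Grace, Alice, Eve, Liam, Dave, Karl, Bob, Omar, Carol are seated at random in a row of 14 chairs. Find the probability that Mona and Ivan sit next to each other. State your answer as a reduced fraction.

There are 14! = 87178291200 arrangements.
Treat Mona and Ivan as a block: 13! arrangements of the blocks × 2 orders within the block = 2·6227020800 = 12454041600.
Probability = 12454041600/87178291200 = 1/7.

1/7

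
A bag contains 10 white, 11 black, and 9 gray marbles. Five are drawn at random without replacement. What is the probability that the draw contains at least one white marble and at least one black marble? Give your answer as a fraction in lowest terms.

There are C(30,5) = 142506 possible draws.
By inclusion-exclusion on the complements, draws missing all white or all black: C(20,5) + C(19,5) − C(9,5) = 15504 + 11628 − 126 = 27006.
So draws with at least one of each: 142506 − 27006 = 115500, probability 115500/142506 = 2750/3393.

2750/3393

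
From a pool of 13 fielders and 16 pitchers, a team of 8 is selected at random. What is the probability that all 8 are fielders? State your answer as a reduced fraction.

There are C(29,8) = 4292145 possible selections.
Selections with all fielders: C(13,8) = 1287.
Probability = 1287/4292145 = 1/3335.

1/3335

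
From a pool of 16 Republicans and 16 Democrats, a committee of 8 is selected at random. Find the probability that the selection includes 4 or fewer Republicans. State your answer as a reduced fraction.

There are C(32,8) = 10518300 ways to choose the 8.
Favorable selections (4 or fewer Republicans): C(16,0)·C(16,8) + C(16,1)·C(16,7) + C(16,2)·C(16,6) + C(16,3)·C(16,5) + C(16,4)·C(16,4) = 12870 + 183040 + 960960 + 2446080 + 3312400 = 6915350.
Probability = 6915350/10518300 = 10639/16182.

10639/16182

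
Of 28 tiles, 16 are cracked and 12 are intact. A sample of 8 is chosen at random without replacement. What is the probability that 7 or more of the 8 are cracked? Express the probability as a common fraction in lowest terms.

Total selections: C(28,8) = 3108105.
Favorable selections (7 or more cracked): C(16,7)·C(12,1) + C(16,8)·C(12,0) = 137280 + 12870 = 150150.
Probability = 150150/3108105 = 10/207.

10/207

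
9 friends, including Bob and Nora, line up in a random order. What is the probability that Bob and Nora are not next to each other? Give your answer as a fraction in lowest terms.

There are 9! = 362880 arrangements.
Arrangements with Bob and Nora adjacent: 2·8! = 80640.
So not adjacent: 362880 − 80640 = 282240, probability 282240/362880 = 7/9.

7/9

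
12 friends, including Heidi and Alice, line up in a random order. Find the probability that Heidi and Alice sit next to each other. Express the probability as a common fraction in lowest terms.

There are 12! = 479001600 arrangements.
Treat Heidi and Alice as a block: 11! arrangements of the blocks × 2 orders within the block = 2·39916800 = 79833600.
Probability = 79833600/479001600 = 1/6.

1/6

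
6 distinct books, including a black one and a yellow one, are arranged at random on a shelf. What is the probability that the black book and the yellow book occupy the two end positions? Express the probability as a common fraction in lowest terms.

1/15

There are 6! = 720 arrangements.
Place the black book and the yellow book at the ends in 2 ways, arrange the remaining 4 in 4! = 24 ways: 2·24 = 48.
Probability = 48/720 = 1/15.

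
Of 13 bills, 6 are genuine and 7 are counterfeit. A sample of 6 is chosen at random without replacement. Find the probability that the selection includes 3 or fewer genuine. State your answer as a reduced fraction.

679/858

Total selections: C(13,6) = 1716.
Count the complement (more than 3 genuine): C(6,4)·C(7,2) + C(6,5)·C(7,1) + C(6,6)·C(7,0) = 315 + 42 + 1 = 358.
Probability = 1 − 358/1716 = 1358/1716 = 679/858.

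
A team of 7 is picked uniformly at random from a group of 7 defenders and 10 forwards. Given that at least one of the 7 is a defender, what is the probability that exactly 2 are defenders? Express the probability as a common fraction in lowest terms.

1323/4832

Work in counts. Selections with at least one defender: C(17,7) − C(10,7) = 19448 − 120 = 19328.
Of those, selections where exactly 2 are defenders: C(7,2)·C(10,5) = 21·252 = 5292.
Conditional probability = 5292/19328 = 1323/4832.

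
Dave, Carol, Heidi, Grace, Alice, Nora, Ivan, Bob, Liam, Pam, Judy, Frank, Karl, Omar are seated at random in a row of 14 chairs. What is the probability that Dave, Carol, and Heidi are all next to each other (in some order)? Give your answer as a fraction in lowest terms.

3/91

There are 14! = 87178291200 arrangements.
Treat the three as one block: 12! placements × 3! orders within the block = 479001600·6 = 2874009600.
Probability = 2874009600/87178291200 = 3/91.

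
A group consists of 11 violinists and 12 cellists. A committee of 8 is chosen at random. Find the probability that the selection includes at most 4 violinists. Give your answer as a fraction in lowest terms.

10729/14858

Total selections: C(23,8) = 490314.
Count the complement (more than 4 violinists): C(11,5)·C(12,3) + C(11,6)·C(12,2) + C(11,7)·C(12,1) + C(11,8)·C(12,0) = 101640 + 30492 + 3960 + 165 = 136257.
Probability = 1 − 136257/490314 = 354057/490314 = 10729/14858.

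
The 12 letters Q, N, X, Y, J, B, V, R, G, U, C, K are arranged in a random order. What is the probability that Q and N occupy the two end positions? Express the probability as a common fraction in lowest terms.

1/66

There are 12! = 479001600 arrangements.
Place Q and N at the ends in 2 ways, arrange the remaining 10 in 10! = 3628800 ways: 2·3628800 = 7257600.
Probability = 7257600/479001600 = 1/66.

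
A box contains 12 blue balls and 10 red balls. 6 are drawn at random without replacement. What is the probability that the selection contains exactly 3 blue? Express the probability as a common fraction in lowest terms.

800/2261

Total number of selections: C(22,6) = 74613.
Selections with exactly 3 blue: choose 3 of the 12 blue and 3 of the 10 red, C(12,3)·C(10,3) = 220·120 = 26400.
Probability = 26400/74613 = 800/2261.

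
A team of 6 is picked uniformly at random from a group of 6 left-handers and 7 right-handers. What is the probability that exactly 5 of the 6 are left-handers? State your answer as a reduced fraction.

The sample space is all 6-subsets of the 13: C(13,6) = 1716.
Selections with exactly 5 left-handers: choose 5 of the 6 left-handers and 1 of the 7 right-handers, C(6,5)·C(7,1) = 6·7 = 42.
Probability = 42/1716 = 7/286.

7/286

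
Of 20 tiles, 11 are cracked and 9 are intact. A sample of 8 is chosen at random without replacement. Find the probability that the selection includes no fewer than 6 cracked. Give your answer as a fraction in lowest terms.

6589/41990

Total selections: C(20,8) = 125970.
Favorable selections (no fewer than 6 cracked): C(11,6)·C(9,2) + C(11,7)·C(9,1) + C(11,8)·C(9,0) = 16632 + 2970 + 165 = 19767.
Probability = 19767/125970 = 6589/41990.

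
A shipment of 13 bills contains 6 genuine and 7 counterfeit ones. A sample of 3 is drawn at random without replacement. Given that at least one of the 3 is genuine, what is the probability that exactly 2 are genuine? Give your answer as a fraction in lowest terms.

Work in counts. Selections with at least one genuine: C(13,3) − C(7,3) = 286 − 35 = 251.
Of those, selections where exactly 2 are genuine: C(6,2)·C(7,1) = 15·7 = 105.
Conditional probability = 105/251.

105/251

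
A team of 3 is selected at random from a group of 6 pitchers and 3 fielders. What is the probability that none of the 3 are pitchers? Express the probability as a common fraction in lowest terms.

1/84

There are C(9,3) = 84 possible selections.
Selections with no pitchers (all fielders): C(3,3) = 1.
Probability = 1/84.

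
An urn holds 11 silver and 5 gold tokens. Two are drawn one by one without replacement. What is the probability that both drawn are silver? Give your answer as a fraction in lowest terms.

11/24

Multiply the conditional probabilities at each draw: 11/16 · 10/15 = 110/240 = 11/24.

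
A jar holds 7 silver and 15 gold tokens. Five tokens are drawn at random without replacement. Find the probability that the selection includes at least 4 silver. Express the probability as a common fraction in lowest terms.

13/627

There are C(22,5) = 26334 ways to choose the 5.
Favorable selections (at least 4 silver): C(7,4)·C(15,1) + C(7,5)·C(15,0) = 525 + 21 = 546.
Probability = 546/26334 = 13/627.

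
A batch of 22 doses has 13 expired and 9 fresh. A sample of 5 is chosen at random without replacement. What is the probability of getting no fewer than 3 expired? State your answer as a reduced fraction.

13/19

Total selections: C(22,5) = 26334.
Favorable selections (no fewer than 3 expired): C(13,3)·C(9,2) + C(13,4)·C(9,1) + C(13,5)·C(9,0) = 10296 + 6435 + 1287 = 18018.
Probability = 18018/26334 = 13/19.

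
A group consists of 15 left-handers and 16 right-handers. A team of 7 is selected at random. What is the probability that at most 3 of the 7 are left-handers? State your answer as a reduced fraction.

Total selections: C(31,7) = 2629575.
Favorable selections (at most 3 left-handers): C(15,0)·C(16,7) + C(15,1)·C(16,6) + C(15,2)·C(16,5) + C(15,3)·C(16,4) = 11440 + 120120 + 458640 + 828100 = 1418300.
Probability = 1418300/2629575 = 4364/8091.

4364/8091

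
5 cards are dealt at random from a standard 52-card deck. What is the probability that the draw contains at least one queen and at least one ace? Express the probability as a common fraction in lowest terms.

There are C(52,5) = 2598960 possible draws.
By inclusion-exclusion on the complements, draws missing all queens or all aces: C(48,5) + C(48,5) − C(44,5) = 1712304 + 1712304 − 1086008 = 2338600.
So draws with at least one of each: 2598960 − 2338600 = 260360, probability 260360/2598960 = 6509/64974.

6509/64974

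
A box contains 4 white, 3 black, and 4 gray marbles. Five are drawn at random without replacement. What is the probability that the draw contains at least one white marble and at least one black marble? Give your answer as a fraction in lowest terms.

5/6

There are C(11,5) = 462 possible draws.
By inclusion-exclusion on the complements, draws missing all white or all black: C(7,5) + C(8,5) − C(4,5) = 21 + 56 − 0 = 77.
So draws with at least one of each: 462 − 77 = 385, probability 385/462 = 5/6.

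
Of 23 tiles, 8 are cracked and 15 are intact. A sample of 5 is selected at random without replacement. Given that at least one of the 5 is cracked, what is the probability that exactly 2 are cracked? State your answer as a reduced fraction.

910/2189

Work in counts. Selections with at least one cracked: C(23,5) − C(15,5) = 33649 − 3003 = 30646.
Of those, selections where exactly 2 are cracked: C(8,2)·C(15,3) = 28·455 = 12740.
Conditional probability = 12740/30646 = 910/2189.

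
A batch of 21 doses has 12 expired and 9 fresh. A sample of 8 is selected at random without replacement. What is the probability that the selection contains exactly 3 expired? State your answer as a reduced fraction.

44/323

The sample space is all 8-subsets of the 21: C(21,8) = 203490.
Selections with exactly 3 expired: choose 3 of the 12 expired and 5 of the 9 fresh, C(12,3)·C(9,5) = 220·126 = 27720.
Probability = 27720/203490 = 44/323.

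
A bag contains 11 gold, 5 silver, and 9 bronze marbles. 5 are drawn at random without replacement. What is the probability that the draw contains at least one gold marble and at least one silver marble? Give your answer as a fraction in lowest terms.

There are C(25,5) = 53130 possible draws.
By inclusion-exclusion on the complements, draws missing all gold or all silver: C(14,5) + C(20,5) − C(9,5) = 2002 + 15504 − 126 = 17380.
So draws with at least one of each: 53130 − 17380 = 35750, probability 35750/53130 = 325/483.

325/483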